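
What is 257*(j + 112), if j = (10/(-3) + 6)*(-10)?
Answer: 65792/3 ≈ 21931.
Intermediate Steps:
j = -80/3 (j = (10*(-1/3) + 6)*(-10) = (-10/3 + 6)*(-10) = (8/3)*(-10) = -80/3 ≈ -26.667)
257*(j + 112) = 257*(-80/3 + 112) = 257*(256/3) = 65792/3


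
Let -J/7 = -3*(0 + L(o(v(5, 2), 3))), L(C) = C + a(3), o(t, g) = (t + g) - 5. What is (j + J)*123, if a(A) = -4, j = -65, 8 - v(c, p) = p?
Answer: -7995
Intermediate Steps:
v(c, p) = 8 - p
o(t, g) = -5 + g + t (o(t, g) = (g + t) - 5 = -5 + g + t)
L(C) = -4 + C (L(C) = C - 4 = -4 + C)
J = 0 (J = -(-21)*(0 + (-4 + (-5 + 3 + (8 - 1*2)))) = -(-21)*(0 + (-4 + (-5 + 3 + (8 - 2)))) = -(-21)*(0 + (-4 + (-5 + 3 + 6))) = -(-21)*(0 + (-4 + 4)) = -(-21)*(0 + 0) = -(-21)*0 = -7*0 = 0)
(j + J)*123 = (-65 + 0)*123 = -65*123 = -7995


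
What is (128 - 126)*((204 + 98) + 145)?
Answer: 894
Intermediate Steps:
(128 - 126)*((204 + 98) + 145) = 2*(302 + 145) = 2*447 = 894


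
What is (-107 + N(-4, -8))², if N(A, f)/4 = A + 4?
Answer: 11449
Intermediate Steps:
N(A, f) = 16 + 4*A (N(A, f) = 4*(A + 4) = 4*(4 + A) = 16 + 4*A)
(-107 + N(-4, -8))² = (-107 + (16 + 4*(-4)))² = (-107 + (16 - 16))² = (-107 + 0)² = (-107)² = 11449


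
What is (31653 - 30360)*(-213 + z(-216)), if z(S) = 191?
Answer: -28446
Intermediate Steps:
(31653 - 30360)*(-213 + z(-216)) = (31653 - 30360)*(-213 + 191) = 1293*(-22) = -28446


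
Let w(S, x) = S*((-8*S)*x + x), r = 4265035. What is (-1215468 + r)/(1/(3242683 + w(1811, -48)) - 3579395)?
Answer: -3850287595737973/4519231802005504 ≈ -0.85198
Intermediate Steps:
w(S, x) = S*(x - 8*S*x) (w(S, x) = S*(-8*S*x + x) = S*(x - 8*S*x))
(-1215468 + r)/(1/(3242683 + w(1811, -48)) - 3579395) = (-1215468 + 4265035)/(1/(3242683 + 1811*(-48)*(1 - 8*1811)) - 3579395) = 3049567/(1/(3242683 + 1811*(-48)*(1 - 14488)) - 3579395) = 3049567/(1/(3242683 + 1811*(-48)*(-14487)) - 3579395) = 3049567/(1/(3242683 + 1259325936) - 3579395) = 3049567/(1/1262568619 - 3579395) = 3049567/(-4519231802005504/1262568619) = 3049567*(-1262568619/4519231802005504) = -3850287595737973/4519231802005504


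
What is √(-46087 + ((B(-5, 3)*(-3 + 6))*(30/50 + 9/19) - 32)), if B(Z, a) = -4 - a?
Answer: I*√416427465/95 ≈ 214.81*I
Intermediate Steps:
√(-46087 + ((B(-5, 3)*(-3 + 6))*(30/50 + 9/19) - 32)) = √(-46087 + (((-4 - 1*3)*(-3 + 6))*(30/50 + 9/19) - 32)) = √(-46087 + (((-4 - 3)*3)*(30*(1/50) + 9*(1/19)) - 32)) = √(-46087 + ((-7*3)*(⅗ + 9/19) - 32)) = √(-46087 + (-21*102/95 - 32)) = √(-46087 + (-2142/95 - 32)) = √(-46087 - 5182/95) = √(-4383447/95) = I*√416427465/95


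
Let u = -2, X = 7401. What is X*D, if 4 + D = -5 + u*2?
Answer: -96213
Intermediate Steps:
D = -13 (D = -4 + (-5 - 2*2) = -4 + (-5 - 4) = -4 - 9 = -13)
X*D = 7401*(-13) = -96213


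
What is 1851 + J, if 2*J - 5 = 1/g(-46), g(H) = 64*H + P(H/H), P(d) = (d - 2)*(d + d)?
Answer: 10920821/5892 ≈ 1853.5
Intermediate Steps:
P(d) = 2*d*(-2 + d) (P(d) = (-2 + d)*(2*d) = 2*d*(-2 + d))
g(H) = -2 + 64*H (g(H) = 64*H + 2*(H/H)*(-2 + H/H) = 64*H + 2*1*(-2 + 1) = 64*H + 2*1*(-1) = 64*H - 2 = -2 + 64*H)
J = 14729/5892 (J = 5/2 + 1/(2*(-2 + 64*(-46))) = 5/2 + 1/(2*(-2 - 2944)) = 5/2 + (1/2)/(-2946) = 5/2 + (1/2)*(-1/2946) = 5/2 - 1/5892 = 14729/5892 ≈ 2.4998)
1851 + J = 1851 + 14729/5892 = 10920821/5892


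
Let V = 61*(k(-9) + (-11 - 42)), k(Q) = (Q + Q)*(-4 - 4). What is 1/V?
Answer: 1/5551 ≈ 0.00018015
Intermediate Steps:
k(Q) = -16*Q (k(Q) = (2*Q)*(-8) = -16*Q)
V = 5551 (V = 61*(-16*(-9) + (-11 - 42)) = 61*(144 - 53) = 61*91 = 5551)
1/V = 1/5551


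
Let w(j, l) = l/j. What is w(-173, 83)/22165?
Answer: -83/3834545 ≈ -2.1645e-5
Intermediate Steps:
w(-173, 83)/22165 = (83/(-173))/22165 = (83*(-1/173))*(1/22165) = -83/173*1/22165 = -83/3834545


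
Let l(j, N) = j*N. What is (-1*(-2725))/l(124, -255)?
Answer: -545/6324 ≈ -0.086180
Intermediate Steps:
l(j, N) = N*j
(-1*(-2725))/l(124, -255) = (-1*(-2725))/((-255*124)) = 2725/(-31620) = 2725*(-1/31620) = -545/6324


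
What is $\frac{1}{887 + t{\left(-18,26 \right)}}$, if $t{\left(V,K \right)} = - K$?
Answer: $\frac{1}{861} \approx 0.0011614$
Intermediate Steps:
$\frac{1}{887 + t{\left(-18,26 \right)}} = \frac{1}{887 - 26} = \frac{1}{861}$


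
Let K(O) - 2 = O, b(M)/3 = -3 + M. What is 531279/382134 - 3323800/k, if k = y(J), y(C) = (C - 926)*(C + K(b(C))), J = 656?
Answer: 54851113927/9000402102 ≈ 6.0943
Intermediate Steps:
b(M) = -9 + 3*M (b(M) = 3*(-3 + M) = -9 + 3*M)
K(O) = 2 + O
y(C) = (-926 + C)*(-7 + 4*C) (y(C) = (C - 926)*(C + (2 + (-9 + 3*C))) = (-926 + C)*(C + (-7 + 3*C)) = (-926 + C)*(-7 + 4*C))
k = -706590 (k = 6482 - 3711*656 + 4*656² = 6482 - 2434416 + 4*430336 = 6482 - 2434416 + 1721344 = -706590)
531279/382134 - 3323800/k = 531279/382134 - 3323800/(-706590) = 531279*(1/382134) - 3323800*(-1/706590) = 177093/127378 + 332380/70659 = 54851113927/9000402102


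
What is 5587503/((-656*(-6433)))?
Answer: 5587503/4220048 ≈ 1.3240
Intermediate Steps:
5587503/((-656*(-6433))) = 5587503/4220048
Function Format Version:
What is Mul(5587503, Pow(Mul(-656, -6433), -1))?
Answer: Rational(5587503, 4220048) ≈ 1.3240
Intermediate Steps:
Mul(5587503, Pow(Mul(-656, -6433), -1)) = Mul(5587503, Pow(4220048, -1)) = Mul(5587503, Rational(1, 4220048)) = Rational(5587503, 4220048)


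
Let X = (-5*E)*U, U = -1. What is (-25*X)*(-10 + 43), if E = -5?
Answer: 20625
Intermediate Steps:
X = -25 (X = -5*(-5)*(-1) = 25*(-1) = -25)
(-25*X)*(-10 + 43) = (-25*(-25))*(-10 + 43) = 625*33 = 20625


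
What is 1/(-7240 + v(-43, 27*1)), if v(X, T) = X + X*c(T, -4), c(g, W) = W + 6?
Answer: -1/7369 ≈ -0.00013570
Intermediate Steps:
c(g, W) = 6 + W
v(X, T) = 3*X (v(X, T) = X + X*(6 - 4) = X + X*2 = X + 2*X = 3*X)
1/(-7240 + v(-43, 27*1)) = 1/(-7240 + 3*(-43)) = 1/(-7240 - 129) = 1/(-7369) = -1/7369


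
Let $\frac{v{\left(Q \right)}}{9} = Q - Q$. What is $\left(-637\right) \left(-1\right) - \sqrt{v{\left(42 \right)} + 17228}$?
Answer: $637 - 2 \sqrt{4307} \approx 505.74$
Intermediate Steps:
$v{\left(Q \right)} = 0$ ($v{\left(Q \right)} = 9 \left(Q - Q\right) = 9 \cdot 0 = 0$)
$\left(-637\right) \left(-1\right) - \sqrt{v{\left(42 \right)} + 17228} = \left(-637\right) \left(-1\right) - \sqrt{0 + 17228} = 637 - \sqrt{17228} = 637 - 2 \sqrt{4307}$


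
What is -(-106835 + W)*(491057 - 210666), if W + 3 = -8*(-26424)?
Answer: -29316000614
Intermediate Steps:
W = 211389 (W = -3 - 8*(-26424) = -3 + 211392 = 211389)
-(-106835 + W)*(491057 - 210666) = -(-106835 + 211389)*(491057 - 210666) = -104554*280391 = -1*29316000614 = -29316000614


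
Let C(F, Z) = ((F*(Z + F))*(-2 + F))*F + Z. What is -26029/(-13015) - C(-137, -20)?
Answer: -5330890182976/13015 ≈ -4.0960e+8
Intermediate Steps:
C(F, Z) = Z + F²*(-2 + F)*(F + Z) (C(F, Z) = ((F*(F + Z))*(-2 + F))*F + Z = (F*(-2 + F)*(F + Z))*F + Z = F²*(-2 + F)*(F + Z) + Z = Z + F²*(-2 + F)*(F + Z))
-26029/(-13015) - C(-137, -20) = -26029/(-13015) - (-20 + (-137)⁴ - 2*(-137)³ - 20*(-137)³ - 2*(-20)*(-137)²) = -26029*(-1/13015) - (-20 + 352275361 - 2*(-2571353) - 20*(-2571353) - 2*(-20)*18769) = 26029/13015 - (-20 + 352275361 + 5142706 + 51427060 + 750760) = 26029/13015 - 1*409595867 = 26029/13015 - 409595867 = -5330890182976/13015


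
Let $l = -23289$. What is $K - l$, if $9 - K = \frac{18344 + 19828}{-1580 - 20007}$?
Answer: $\frac{502972098}{21587} \approx 23300.0$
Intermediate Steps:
$K = \frac{232455}{21587}$ ($K = 9 - \frac{18344 + 19828}{-1580 - 20007} = 9 - \frac{38172}{-21587} = 9 - 38172 \left(- \frac{1}{21587}\right) = 9 - - \frac{38172}{21587} = 9 + \frac{38172}{21587} = \frac{232455}{21587} \approx 10.768$)
$K - l = \frac{232455}{21587} - -23289 = \frac{232455}{21587} + 23289 = \frac{502972098}{21587}$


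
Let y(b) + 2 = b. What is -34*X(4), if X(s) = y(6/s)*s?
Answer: 68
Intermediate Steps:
y(b) = -2 + b
X(s) = s*(-2 + 6/s) (X(s) = (-2 + 6/s)*s = s*(-2 + 6/s))
-34*X(4) = -34*(6 - 2*4) = -34*(6 - 8) = -34*(-2) = 68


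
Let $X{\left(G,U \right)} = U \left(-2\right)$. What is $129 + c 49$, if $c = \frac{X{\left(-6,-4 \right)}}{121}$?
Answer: $\frac{16001}{121} \approx 132.24$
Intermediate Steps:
$X{\left(G,U \right)} = - 2 U$
$c = \frac{8}{121}$ ($c = \frac{\left(-2\right) \left(-4\right)}{121} = 8 \cdot \frac{1}{121} = \frac{8}{121} \approx 0.066116$)
$129 + c 49 = 129 + \frac{8}{121} \cdot 49 = 129 + \frac{392}{121} = \frac{16001}{121}$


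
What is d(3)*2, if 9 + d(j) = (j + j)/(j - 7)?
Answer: -21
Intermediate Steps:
d(j) = -9 + 2*j/(-7 + j) (d(j) = -9 + (j + j)/(j - 7) = -9 + (2*j)/(-7 + j) = -9 + 2*j/(-7 + j))
d(3)*2 = (7*(9 - 1*3)/(-7 + 3))*2 = (7*(9 - 3)/(-4))*2 = (7*(-¼)*6)*2 = -21/2*2 = -21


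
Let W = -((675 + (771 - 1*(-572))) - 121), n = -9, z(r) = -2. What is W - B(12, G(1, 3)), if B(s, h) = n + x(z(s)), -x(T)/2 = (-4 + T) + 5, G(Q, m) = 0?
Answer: -1890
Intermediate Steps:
x(T) = -2 - 2*T (x(T) = -2*((-4 + T) + 5) = -2*(1 + T) = -2 - 2*T)
W = -1897 (W = -((675 + (771 + 572)) - 121) = -((675 + 1343) - 121) = -(2018 - 121) = -1*1897 = -1897)
B(s, h) = -7 (B(s, h) = -9 + (-2 - 2*(-2)) = -9 + (-2 + 4) = -9 + 2 = -7)
W - B(12, G(1, 3)) = -1897 - 1*(-7) = -1897 + 7 = -1890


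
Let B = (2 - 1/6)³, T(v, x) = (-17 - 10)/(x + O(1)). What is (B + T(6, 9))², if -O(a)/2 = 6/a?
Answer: 10725625/46656 ≈ 229.89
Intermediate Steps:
O(a) = -12/a
T(v, x) = -27/(-12 + x) (T(v, x) = (-17 - 10)/(x - 12/1) = -27/(x - 12*1) = -27/(x - 12) = -27/(-12 + x))
B = 1331/216 (B = (2 - 1*⅙)³ = (2 - ⅙)³ = (11/6)³ = 1331/216 ≈ 6.1620)
(B + T(6, 9))² = (1331/216 - 27/(-12 + 9))² = (1331/216 - 27/(-3))² = (1331/216 - 27*(-⅓))² = (1331/216 + 9)² = (3275/216)² = 10725625/46656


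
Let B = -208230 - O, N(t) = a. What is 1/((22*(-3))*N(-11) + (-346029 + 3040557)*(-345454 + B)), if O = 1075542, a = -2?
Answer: -1/4389995075196 ≈ -2.2779e-13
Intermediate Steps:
N(t) = -2
B = -1283772 (B = -208230 - 1*1075542 = -208230 - 1075542 = -1283772)
1/((22*(-3))*N(-11) + (-346029 + 3040557)*(-345454 + B)) = 1/((22*(-3))*(-2) + (-346029 + 3040557)*(-345454 - 1283772)) = 1/(-66*(-2) + 2694528*(-1629226)) = 1/(132 - 4389995075328) = 1/(-4389995075196) = -1/4389995075196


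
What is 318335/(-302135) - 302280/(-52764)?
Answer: 1242212331/265697519 ≈ 4.6753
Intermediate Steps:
318335/(-302135) - 302280/(-52764) = 318335*(-1/302135) - 302280*(-1/52764) = -63667/60427 + 25190/4397 = 1242212331/265697519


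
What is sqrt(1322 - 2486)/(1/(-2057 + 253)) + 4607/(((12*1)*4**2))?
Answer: 4607/192 - 3608*I*sqrt(291) ≈ 23.995 - 61548.0*I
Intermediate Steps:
sqrt(1322 - 2486)/(1/(-2057 + 253)) + 4607/(((12*1)*4**2)) = sqrt(-1164)/(1/(-1804)) + 4607/((12*16)) = (2*I*sqrt(291))/(-1/1804) + 4607/192 = (2*I*sqrt(291))*(-1804) + 4607*(1/192) = -3608*I*sqrt(291) + 4607/192 = 4607/192 - 3608*I*sqrt(291)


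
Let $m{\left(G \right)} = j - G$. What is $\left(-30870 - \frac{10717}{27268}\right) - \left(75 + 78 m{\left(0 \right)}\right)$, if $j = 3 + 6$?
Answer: $- \frac{862961113}{27268} \approx -31647.0$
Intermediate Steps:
$j = 9$
$m{\left(G \right)} = 9 - G$
$\left(-30870 - \frac{10717}{27268}\right) - \left(75 + 78 m{\left(0 \right)}\right) = \left(-30870 - \frac{10717}{27268}\right) - \left(75 + 78 \left(9 - 0\right)\right) = \left(-30870 - \frac{10717}{27268}\right) - \left(75 + 78 \left(9 + 0\right)\right) = \left(-30870 - \frac{10717}{27268}\right) - 777 = - \frac{841773877}{27268} - 777 = - \frac{862961113}{27268}$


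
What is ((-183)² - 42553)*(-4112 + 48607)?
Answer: -403302680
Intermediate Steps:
((-183)² - 42553)*(-4112 + 48607) = (33489 - 42553)*44495 = -9064*44495 = -403302680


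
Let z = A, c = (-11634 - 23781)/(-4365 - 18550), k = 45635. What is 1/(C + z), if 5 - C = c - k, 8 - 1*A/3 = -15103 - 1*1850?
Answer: 4583/442357826 ≈ 1.0360e-5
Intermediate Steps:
A = 50883 (A = 24 - 3*(-15103 - 1*1850) = 24 - 3*(-15103 - 1850) = 24 - 3*(-16953) = 24 + 50859 = 50883)
c = 7083/4583 (c = -35415/(-22915) = -35415*(-1/22915) = 7083/4583 ≈ 1.5455)
z = 50883
C = 209161037/4583 (C = 5 - (7083/4583 - 1*45635) = 5 - (7083/4583 - 45635) = 5 - 1*(-209138122/4583) = 5 + 209138122/4583 = 209161037/4583 ≈ 45638.)
1/(C + z) = 1/(209161037/4583 + 50883) = 1/(442357826/4583) = 4583/442357826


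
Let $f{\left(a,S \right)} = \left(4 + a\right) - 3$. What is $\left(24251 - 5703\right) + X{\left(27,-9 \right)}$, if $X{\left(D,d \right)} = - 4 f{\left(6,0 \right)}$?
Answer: $18520$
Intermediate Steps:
$f{\left(a,S \right)} = 1 + a$
$X{\left(D,d \right)} = -28$ ($X{\left(D,d \right)} = - 4 \left(1 + 6\right) = \left(-4\right) 7 = -28$)
$\left(24251 - 5703\right) + X{\left(27,-9 \right)} = \left(24251 - 5703\right) - 28 = 18548 - 28 = 18520$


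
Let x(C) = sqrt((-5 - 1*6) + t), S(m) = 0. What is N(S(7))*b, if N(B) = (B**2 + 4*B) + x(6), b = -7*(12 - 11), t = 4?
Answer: -7*I*sqrt(7) ≈ -18.52*I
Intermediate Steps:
b = -7 (b = -7*1 = -7)
x(C) = I*sqrt(7) (x(C) = sqrt((-5 - 1*6) + 4) = sqrt((-5 - 6) + 4) = sqrt(-11 + 4) = sqrt(-7) = I*sqrt(7))
N(B) = B**2 + 4*B + I*sqrt(7) (N(B) = (B**2 + 4*B) + I*sqrt(7) = B**2 + 4*B + I*sqrt(7))
N(S(7))*b = (0**2 + 4*0 + I*sqrt(7))*(-7) = (0 + 0 + I*sqrt(7))*(-7) = (I*sqrt(7))*(-7) = -7*I*sqrt(7)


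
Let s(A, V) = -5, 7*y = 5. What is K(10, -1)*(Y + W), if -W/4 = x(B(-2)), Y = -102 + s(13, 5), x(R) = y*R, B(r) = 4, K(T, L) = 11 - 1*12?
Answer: 829/7 ≈ 118.43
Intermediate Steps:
y = 5/7 (y = (1/7)*5 = 5/7 ≈ 0.71429)
K(T, L) = -1 (K(T, L) = 11 - 12 = -1)
x(R) = 5*R/7
Y = -107 (Y = -102 - 5 = -107)
W = -80/7 (W = -20*4/7 = -4*20/7 = -80/7 ≈ -11.429)
K(10, -1)*(Y + W) = -(-107 - 80/7) = -1*(-829/7) = 829/7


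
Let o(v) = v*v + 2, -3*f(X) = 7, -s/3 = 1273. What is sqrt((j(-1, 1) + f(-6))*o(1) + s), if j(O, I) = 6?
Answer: 4*I*sqrt(238) ≈ 61.709*I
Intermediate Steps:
s = -3819 (s = -3*1273 = -3819)
f(X) = -7/3 (f(X) = -1/3*7 = -7/3)
o(v) = 2 + v**2 (o(v) = v**2 + 2 = 2 + v**2)
sqrt((j(-1, 1) + f(-6))*o(1) + s) = sqrt((6 - 7/3)*(2 + 1**2) - 3819) = sqrt(11*(2 + 1)/3 - 3819) = sqrt((11/3)*3 - 3819) = sqrt(11 - 3819) = sqrt(-3808) = 4*I*sqrt(238)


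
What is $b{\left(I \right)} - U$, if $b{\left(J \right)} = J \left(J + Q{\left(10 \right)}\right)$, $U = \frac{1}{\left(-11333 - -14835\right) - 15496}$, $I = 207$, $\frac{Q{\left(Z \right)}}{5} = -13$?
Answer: $\frac{352551637}{11994} \approx 29394.0$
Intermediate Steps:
$Q{\left(Z \right)} = -65$ ($Q{\left(Z \right)} = 5 \left(-13\right) = -65$)
$U = - \frac{1}{11994}$ ($U = \frac{1}{\left(-11333 + 14835\right) - 15496} = \frac{1}{3502 - 15496} = \frac{1}{-11994} = - \frac{1}{11994} \approx -8.3375 \cdot 10^{-5}$)
$b{\left(J \right)} = J \left(-65 + J\right)$ ($b{\left(J \right)} = J \left(J - 65\right) = J \left(-65 + J\right)$)
$b{\left(I \right)} - U = 207 \left(-65 + 207\right) - - \frac{1}{11994} = 207 \cdot 142 + \frac{1}{11994} = 29394 + \frac{1}{11994} = \frac{352551637}{11994}$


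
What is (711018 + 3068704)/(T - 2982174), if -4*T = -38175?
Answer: -15118888/11890521 ≈ -1.2715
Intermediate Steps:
T = 38175/4 (T = -¼*(-38175) = 38175/4 ≈ 9543.8)
(711018 + 3068704)/(T - 2982174) = (711018 + 3068704)/(38175/4 - 2982174) = 3779722/(-11890521/4) = 3779722*(-4/11890521) = -15118888/11890521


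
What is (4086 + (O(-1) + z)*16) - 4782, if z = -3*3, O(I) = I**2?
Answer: -824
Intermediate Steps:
z = -9
(4086 + (O(-1) + z)*16) - 4782 = (4086 + ((-1)**2 - 9)*16) - 4782 = (4086 + (1 - 9)*16) - 4782 = (4086 - 8*16) - 4782 = (4086 - 128) - 4782 = 3958 - 4782 = -824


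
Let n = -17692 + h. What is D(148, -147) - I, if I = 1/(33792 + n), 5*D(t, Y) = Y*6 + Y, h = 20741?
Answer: -37909394/184205 ≈ -205.80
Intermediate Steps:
n = 3049 (n = -17692 + 20741 = 3049)
D(t, Y) = 7*Y/5 (D(t, Y) = (Y*6 + Y)/5 = (6*Y + Y)/5 = (7*Y)/5 = 7*Y/5)
I = 1/36841 (I = 1/(33792 + 3049) = 1/36841 ≈ 2.7144e-5)
D(148, -147) - I = (7/5)*(-147) - 1*1/36841 = -1029/5 - 1/36841 = -37909394/184205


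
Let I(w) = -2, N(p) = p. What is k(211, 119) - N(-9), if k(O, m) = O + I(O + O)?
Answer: 218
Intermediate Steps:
k(O, m) = -2 + O (k(O, m) = O - 2 = -2 + O)
k(211, 119) - N(-9) = (-2 + 211) - 1*(-9) = 209 + 9 = 218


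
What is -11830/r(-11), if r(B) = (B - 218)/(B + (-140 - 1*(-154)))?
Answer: 35490/229 ≈ 154.98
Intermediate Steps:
r(B) = (-218 + B)/(14 + B) (r(B) = (-218 + B)/(B + (-140 + 154)) = (-218 + B)/(B + 14) = (-218 + B)/(14 + B))
-11830/r(-11) = -11830*(14 - 11)/(-218 - 11) = -11830/(-229/3) = -11830*(-3/229) = 35490/229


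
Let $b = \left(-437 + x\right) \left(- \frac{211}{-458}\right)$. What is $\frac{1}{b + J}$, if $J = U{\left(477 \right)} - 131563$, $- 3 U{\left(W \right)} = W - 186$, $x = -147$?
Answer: $- \frac{229}{30211752} \approx -7.5798 \cdot 10^{-6}$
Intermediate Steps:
$U{\left(W \right)} = 62 - \frac{W}{3}$ ($U{\left(W \right)} = - \frac{W - 186}{3} = - \frac{-186 + W}{3} = 62 - \frac{W}{3}$)
$b = - \frac{61612}{229}$ ($b = \left(-437 - 147\right) \left(- \frac{211}{-458}\right) = - 584 \left(\left(-211\right) \left(- \frac{1}{458}\right)\right) = \left(-584\right) \frac{211}{458} = - \frac{61612}{229} \approx -269.05$)
$J = -131660$ ($J = \left(62 - 159\right) - 131563 = -97 - 131563 = -131660$)
$\frac{1}{b + J} = \frac{1}{- \frac{61612}{229} - 131660} = \frac{1}{- \frac{30211752}{229}} = - \frac{229}{30211752}$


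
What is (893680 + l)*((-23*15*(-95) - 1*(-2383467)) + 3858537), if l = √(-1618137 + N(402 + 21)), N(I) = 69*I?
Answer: 5607644496720 + 94121685*I*√7062 ≈ 5.6076e+12 + 7.9096e+9*I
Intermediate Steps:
l = 15*I*√7062 (l = √(-1618137 + 69*(402 + 21)) = √(-1618137 + 69*423) = √(-1618137 + 29187) = √(-1588950) = 15*I*√7062 ≈ 1260.5*I)
(893680 + l)*((-23*15*(-95) - 1*(-2383467)) + 3858537) = (893680 + 15*I*√7062)*((-23*15*(-95) - 1*(-2383467)) + 3858537) = (893680 + 15*I*√7062)*((-345*(-95) + 2383467) + 3858537) = (893680 + 15*I*√7062)*((32775 + 2383467) + 3858537) = (893680 + 15*I*√7062)*(2416242 + 3858537) = (893680 + 15*I*√7062)*6274779 = 5607644496720 + 94121685*I*√7062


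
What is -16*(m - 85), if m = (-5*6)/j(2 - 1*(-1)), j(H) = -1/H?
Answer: -80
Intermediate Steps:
m = 90 (m = (-5*6)/((-1/(2 - 1*(-1)))) = -30/((-1/(2 + 1))) = -30/((-1/3)) = -30/((-1*1/3)) = -30/(-1/3) = -30*(-3) = 90)
-16*(m - 85) = -16*(90 - 85) = -16*5 = -80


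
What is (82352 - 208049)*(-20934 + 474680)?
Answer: -57034510962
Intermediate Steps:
(82352 - 208049)*(-20934 + 474680) = -125697*453746 = -57034510962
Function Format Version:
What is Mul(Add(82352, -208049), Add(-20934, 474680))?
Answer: -57034510962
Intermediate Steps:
Mul(Add(82352, -208049), Add(-20934, 474680)) = Mul(-125697, 453746) = -57034510962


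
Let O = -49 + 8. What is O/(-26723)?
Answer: 41/26723 ≈ 0.0015343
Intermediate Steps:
O = -41
O/(-26723) = -41/(-26723) = -1/26723*(-41) = 41/26723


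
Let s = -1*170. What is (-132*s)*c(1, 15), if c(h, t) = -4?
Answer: -89760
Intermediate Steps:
s = -170
(-132*s)*c(1, 15) = -132*(-170)*(-4) = 22440*(-4) = -89760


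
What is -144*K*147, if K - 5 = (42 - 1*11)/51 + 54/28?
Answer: -2712024/17 ≈ -1.5953e+5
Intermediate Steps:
K = 5381/714 (K = 5 + ((42 - 1*11)/51 + 54/28) = 5 + ((42 - 11)*(1/51) + 54*(1/28)) = 5 + (31*(1/51) + 27/14) = 5 + (31/51 + 27/14) = 5 + 1811/714 = 5381/714 ≈ 7.5364)
-144*K*147 = -144*5381/714*147 = -129144/119*147 = -2712024/17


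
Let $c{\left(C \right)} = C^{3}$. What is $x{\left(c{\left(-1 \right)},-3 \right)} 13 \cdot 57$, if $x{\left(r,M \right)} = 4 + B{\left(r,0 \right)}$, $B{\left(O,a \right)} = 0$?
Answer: $2964$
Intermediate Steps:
$x{\left(r,M \right)} = 4$ ($x{\left(r,M \right)} = 4 + 0 = 4$)
$x{\left(c{\left(-1 \right)},-3 \right)} 13 \cdot 57 = 4 \cdot 13 \cdot 57 = 52 \cdot 57 = 2964$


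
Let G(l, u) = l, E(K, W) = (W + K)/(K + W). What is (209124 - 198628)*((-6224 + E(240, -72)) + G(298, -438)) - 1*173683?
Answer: -62362483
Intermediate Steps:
E(K, W) = 1 (E(K, W) = (K + W)/(K + W) = 1)
(209124 - 198628)*((-6224 + E(240, -72)) + G(298, -438)) - 1*173683 = (209124 - 198628)*((-6224 + 1) + 298) - 1*173683 = 10496*(-6223 + 298) - 173683 = 10496*(-5925) - 173683 = -62188800 - 173683 = -62362483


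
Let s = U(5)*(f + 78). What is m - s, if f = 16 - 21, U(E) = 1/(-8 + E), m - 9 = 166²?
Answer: 82768/3 ≈ 27589.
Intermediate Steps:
m = 27565 (m = 9 + 166² = 9 + 27556 = 27565)
f = -5
s = -73/3 (s = (-5 + 78)/(-8 + 5) = 73/(-3) = -⅓*73 = -73/3 ≈ -24.333)
m - s = 27565 - 1*(-73/3) = 27565 + 73/3 = 82768/3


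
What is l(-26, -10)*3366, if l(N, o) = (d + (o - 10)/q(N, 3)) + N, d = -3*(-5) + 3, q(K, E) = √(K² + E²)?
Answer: -26928 - 13464*√685/137 ≈ -29500.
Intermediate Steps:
q(K, E) = √(E² + K²)
d = 18 (d = 15 + 3 = 18)
l(N, o) = 18 + N + (-10 + o)/√(9 + N²) (l(N, o) = (18 + (o - 10)/(√(3² + N²))) + N = (18 + (-10 + o)/(√(9 + N²))) + N = (18 + (-10 + o)/√(9 + N²)) + N = 18 + N + (-10 + o)/√(9 + N²))
l(-26, -10)*3366 = ((-10 - 10 + √(9 + (-26)²)*(18 - 26))/√(9 + (-26)²))*3366 = ((-10 - 10 + √(9 + 676)*(-8))/√(9 + 676))*3366 = ((-10 - 10 + √685*(-8))/√685)*3366 = ((√685/685)*(-10 - 10 - 8*√685))*3366 = ((√685/685)*(-20 - 8*√685))*3366 = (√685*(-20 - 8*√685)/685)*3366 = 3366*√685*(-20 - 8*√685)/685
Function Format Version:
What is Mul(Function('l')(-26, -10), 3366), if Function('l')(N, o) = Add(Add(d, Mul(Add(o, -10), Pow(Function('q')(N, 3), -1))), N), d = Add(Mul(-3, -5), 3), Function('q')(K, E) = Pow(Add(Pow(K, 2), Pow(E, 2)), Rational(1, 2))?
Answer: Add(-26928, Mul(Rational(-13464, 137), Pow(685, Rational(1, 2)))) ≈ -29500.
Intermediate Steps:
Function('q')(K, E) = Pow(Add(Pow(E, 2), Pow(K, 2)), Rational(1, 2))
d = 18 (d = Add(15, 3) = 18)
Function('l')(N, o) = Add(18, N, Mul(Pow(Add(9, Pow(N, 2)), Rational(-1, 2)), Add(-10, o))) (Function('l')(N, o) = Add(Add(18, Mul(Add(o, -10), Pow(Pow(Add(Pow(3, 2), Pow(N, 2)), Rational(1, 2)), -1))), N) = Add(Add(18, Mul(Add(-10, o), Pow(Pow(Add(9, Pow(N, 2)), Rational(1, 2)), -1))), N) = Add(Add(18, Mul(Add(-10, o), Pow(Add(9, Pow(N, 2)), Rational(-1, 2)))), N) = Add(Add(18, Mul(Pow(Add(9, Pow(N, 2)), Rational(-1, 2)), Add(-10, o))), N) = Add(18, N, Mul(Pow(Add(9, Pow(N, 2)), Rational(-1, 2)), Add(-10, o))))
Mul(Function('l')(-26, -10), 3366) = Mul(Mul(Pow(Add(9, Pow(-26, 2)), Rational(-1, 2)), Add(-10, -10, Mul(Pow(Add(9, Pow(-26, 2)), Rational(1, 2)), Add(18, -26)))), 3366) = Mul(Mul(Pow(Add(9, 676), Rational(-1, 2)), Add(-10, -10, Mul(Pow(Add(9, 676), Rational(1, 2)), -8))), 3366) = Mul(Mul(Pow(685, Rational(-1, 2)), Add(-10, -10, Mul(Pow(685, Rational(1, 2)), -8))), 3366) = Mul(Mul(Mul(Rational(1, 685), Pow(685, Rational(1, 2))), Add(-10, -10, Mul(-8, Pow(685, Rational(1, 2))))), 3366) = Mul(Mul(Mul(Rational(1, 685), Pow(685, Rational(1, 2))), Add(-20, Mul(-8, Pow(685, Rational(1, 2))))), 3366) = Mul(Mul(Rational(1, 685), Pow(685, Rational(1, 2)), Add(-20, Mul(-8, Pow(685, Rational(1, 2))))), 3366) = Mul(Rational(3366, 685), Pow(685, Rational(1, 2)), Add(-20, Mul(-8, Pow(685, Rational(1, 2)))))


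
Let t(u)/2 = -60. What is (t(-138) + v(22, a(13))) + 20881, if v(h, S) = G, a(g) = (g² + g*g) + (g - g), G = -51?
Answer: 20710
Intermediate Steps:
a(g) = 2*g² (a(g) = (g² + g²) + 0 = 2*g² + 0 = 2*g²)
t(u) = -120 (t(u) = 2*(-60) = -120)
v(h, S) = -51
(t(-138) + v(22, a(13))) + 20881 = (-120 - 51) + 20881 = -171 + 20881 = 20710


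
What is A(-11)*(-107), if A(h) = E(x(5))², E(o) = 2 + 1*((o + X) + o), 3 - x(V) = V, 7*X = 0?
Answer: -428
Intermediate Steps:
X = 0 (X = (⅐)*0 = 0)
x(V) = 3 - V
E(o) = 2 + 2*o (E(o) = 2 + 1*((o + 0) + o) = 2 + 1*(o + o) = 2 + 1*(2*o) = 2 + 2*o)
A(h) = 4 (A(h) = (2 + 2*(3 - 1*5))² = (2 + 2*(3 - 5))² = (2 + 2*(-2))² = (2 - 4)² = (-2)² = 4)
A(-11)*(-107) = 4*(-107) = -428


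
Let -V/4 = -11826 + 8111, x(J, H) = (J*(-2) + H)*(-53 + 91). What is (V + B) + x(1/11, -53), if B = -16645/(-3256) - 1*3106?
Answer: 31707589/3256 ≈ 9738.2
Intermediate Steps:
x(J, H) = -76*J + 38*H (x(J, H) = (-2*J + H)*38 = (H - 2*J)*38 = -76*J + 38*H)
V = 14860 (V = -4*(-11826 + 8111) = -4*(-3715) = 14860)
B = -10096491/3256 (B = -16645*(-1/3256) - 3106 = 16645/3256 - 3106 = -10096491/3256 ≈ -3100.9)
(V + B) + x(1/11, -53) = (14860 - 10096491/3256) + (-76/11 + 38*(-53)) = 38287669/3256 + (-76*1/11 - 2014) = 38287669/3256 + (-76/11 - 2014) = 38287669/3256 - 22230/11 = 31707589/3256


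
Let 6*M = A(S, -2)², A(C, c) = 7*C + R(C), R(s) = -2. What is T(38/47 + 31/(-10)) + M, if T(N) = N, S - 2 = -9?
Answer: 101334/235 ≈ 431.21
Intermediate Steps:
S = -7 (S = 2 - 9 = -7)
A(C, c) = -2 + 7*C (A(C, c) = 7*C - 2 = -2 + 7*C)
M = 867/2 (M = (-2 + 7*(-7))²/6 = (-2 - 49)²/6 = (⅙)*(-51)² = (⅙)*2601 = 867/2 ≈ 433.50)
T(38/47 + 31/(-10)) + M = (38/47 + 31/(-10)) + 867/2 = (38*(1/47) + 31*(-⅒)) + 867/2 = (38/47 - 31/10) + 867/2 = -1077/470 + 867/2 = 101334/235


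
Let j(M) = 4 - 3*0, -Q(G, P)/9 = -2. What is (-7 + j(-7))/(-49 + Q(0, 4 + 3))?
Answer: 3/31 ≈ 0.096774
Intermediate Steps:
Q(G, P) = 18 (Q(G, P) = -9*(-2) = 18)
j(M) = 4 (j(M) = 4 + 0 = 4)
(-7 + j(-7))/(-49 + Q(0, 4 + 3)) = (-7 + 4)/(-49 + 18) = -3/(-31) = -3*(-1/31) = 3/31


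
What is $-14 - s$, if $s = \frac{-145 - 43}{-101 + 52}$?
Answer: $- \frac{874}{49} \approx -17.837$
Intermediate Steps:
$s = \frac{188}{49}$ ($s = - \frac{188}{-49} = \left(-188\right) \left(- \frac{1}{49}\right) = \frac{188}{49} \approx 3.8367$)
$-14 - s = -14 - \frac{188}{49} = - \frac{874}{49}$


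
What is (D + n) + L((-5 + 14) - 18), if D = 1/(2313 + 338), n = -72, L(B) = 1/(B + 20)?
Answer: -17330/241 ≈ -71.909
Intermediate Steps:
L(B) = 1/(20 + B)
D = 1/2651 ≈ 0.00037722
(D + n) + L((-5 + 14) - 18) = (1/2651 - 72) + 1/(20 + ((-5 + 14) - 18)) = -190871/2651 + 1/(20 + (9 - 18)) = -190871/2651 + 1/(20 - 9) = -190871/2651 + 1/11 = -17330/241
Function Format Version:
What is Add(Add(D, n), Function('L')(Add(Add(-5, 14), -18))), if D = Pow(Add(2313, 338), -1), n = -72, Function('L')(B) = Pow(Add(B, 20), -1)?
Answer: Rational(-17330, 241) ≈ -71.909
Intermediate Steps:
Function('L')(B) = Pow(Add(20, B), -1)
D = Rational(1, 2651) (D = Pow(2651, -1) = Rational(1, 2651) ≈ 0.00037722)
Add(Add(D, n), Function('L')(Add(Add(-5, 14), -18))) = Add(Add(Rational(1, 2651), -72), Pow(Add(20, Add(Add(-5, 14), -18)), -1)) = Add(Rational(-190871, 2651), Pow(Add(20, Add(9, -18)), -1)) = Add(Rational(-190871, 2651), Pow(Add(20, -9), -1)) = Add(Rational(-190871, 2651), Pow(11, -1)) = Add(Rational(-190871, 2651), Rational(1, 11)) = Rational(-17330, 241)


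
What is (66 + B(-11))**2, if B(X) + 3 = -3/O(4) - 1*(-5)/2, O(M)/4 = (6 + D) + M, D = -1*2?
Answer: 4380649/1024 ≈ 4278.0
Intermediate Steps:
D = -2
O(M) = 16 + 4*M (O(M) = 4*((6 - 2) + M) = 4*(4 + M) = 16 + 4*M)
B(X) = -19/32 (B(X) = -3 + (-3/(16 + 4*4) - 1*(-5)/2) = -3 + (-3/(16 + 16) + 5*(1/2)) = -3 + (-3/32 + 5/2) = -3 + 77/32 = -19/32)
(66 + B(-11))**2 = (66 - 19/32)**2 = (2093/32)**2 = 4380649/1024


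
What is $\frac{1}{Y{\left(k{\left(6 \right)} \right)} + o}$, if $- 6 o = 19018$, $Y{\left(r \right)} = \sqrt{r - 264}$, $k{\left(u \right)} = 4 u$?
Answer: $- \frac{28527}{90423241} - \frac{36 i \sqrt{15}}{90423241} \approx -0.00031548 - 1.5419 \cdot 10^{-6} i$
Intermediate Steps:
$Y{\left(r \right)} = \sqrt{-264 + r}$
$o = - \frac{9509}{3}$ ($o = \left(- \frac{1}{6}\right) 19018 = - \frac{9509}{3} \approx -3169.7$)
$\frac{1}{Y{\left(k{\left(6 \right)} \right)} + o} = \frac{1}{\sqrt{-264 + 4 \cdot 6} - \frac{9509}{3}} = \frac{1}{\sqrt{-264 + 24} - \frac{9509}{3}} = \frac{1}{\sqrt{-240} - \frac{9509}{3}} = \frac{1}{4 i \sqrt{15} - \frac{9509}{3}} = \frac{1}{- \frac{9509}{3} + 4 i \sqrt{15}}$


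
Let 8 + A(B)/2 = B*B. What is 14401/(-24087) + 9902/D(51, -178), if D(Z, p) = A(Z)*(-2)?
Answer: -193938323/124915182 ≈ -1.5526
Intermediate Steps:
A(B) = -16 + 2*B**2 (A(B) = -16 + 2*(B*B) = -16 + 2*B**2)
D(Z, p) = 32 - 4*Z**2 (D(Z, p) = (-16 + 2*Z**2)*(-2) = 32 - 4*Z**2)
14401/(-24087) + 9902/D(51, -178) = 14401/(-24087) + 9902/(32 - 4*51**2) = 14401*(-1/24087) + 9902/(32 - 4*2601) = -14401/24087 + 9902/(32 - 10404) = -14401/24087 + 9902/(-10372) = -14401/24087 + 9902*(-1/10372) = -14401/24087 - 4951/5186 = -193938323/124915182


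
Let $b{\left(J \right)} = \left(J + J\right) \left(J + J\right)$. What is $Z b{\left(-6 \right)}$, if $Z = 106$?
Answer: $15264$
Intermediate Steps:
$b{\left(J \right)} = 4 J^{2}$ ($b{\left(J \right)} = 2 J 2 J = 4 J^{2}$)
$Z b{\left(-6 \right)} = 106 \cdot 4 \left(-6\right)^{2} = 106 \cdot 4 \cdot 36 = 106 \cdot 144 = 15264$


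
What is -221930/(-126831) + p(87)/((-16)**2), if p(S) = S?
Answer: 67848377/32468736 ≈ 2.0897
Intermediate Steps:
-221930/(-126831) + p(87)/((-16)**2) = -221930/(-126831) + 87/((-16)**2) = -221930*(-1/126831) + 87/256 = 221930/126831 + 87*(1/256) = 221930/126831 + 87/256 = 67848377/32468736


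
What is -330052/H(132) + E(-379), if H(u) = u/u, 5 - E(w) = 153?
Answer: -330200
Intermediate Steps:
E(w) = -148 (E(w) = 5 - 1*153 = 5 - 153 = -148)
H(u) = 1
-330052/H(132) + E(-379) = -330052/1 - 148 = -330052*1 - 148 = -330052 - 148 = -330200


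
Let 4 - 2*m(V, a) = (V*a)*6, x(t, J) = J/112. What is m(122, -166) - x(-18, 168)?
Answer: 121513/2 ≈ 60757.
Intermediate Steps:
x(t, J) = J/112 (x(t, J) = J*(1/112) = J/112)
m(V, a) = 2 - 3*V*a (m(V, a) = 2 - V*a*6/2 = 2 - 3*V*a)
m(122, -166) - x(-18, 168) = (2 - 3*122*(-166)) - 168/112 = (2 + 60756) - 1*3/2 = 60758 - 3/2 = 121513/2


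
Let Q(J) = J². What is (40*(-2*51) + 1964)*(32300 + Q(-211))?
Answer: -162553236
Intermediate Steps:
(40*(-2*51) + 1964)*(32300 + Q(-211)) = (40*(-2*51) + 1964)*(32300 + (-211)²) = (40*(-102) + 1964)*(32300 + 44521) = (-4080 + 1964)*76821 = -2116*76821 = -162553236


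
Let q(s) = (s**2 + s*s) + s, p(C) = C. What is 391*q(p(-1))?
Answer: 391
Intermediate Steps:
q(s) = s + 2*s**2 (q(s) = (s**2 + s**2) + s = 2*s**2 + s = s + 2*s**2)
391*q(p(-1)) = 391*(-(1 + 2*(-1))) = 391*(-(1 - 2)) = 391*(-1*(-1)) = 391*1 = 391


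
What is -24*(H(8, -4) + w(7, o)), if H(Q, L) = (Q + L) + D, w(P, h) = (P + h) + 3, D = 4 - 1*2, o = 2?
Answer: -432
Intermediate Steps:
D = 2 (D = 4 - 2 = 2)
w(P, h) = 3 + P + h
H(Q, L) = 2 + L + Q (H(Q, L) = (Q + L) + 2 = (L + Q) + 2 = 2 + L + Q)
-24*(H(8, -4) + w(7, o)) = -24*((2 - 4 + 8) + (3 + 7 + 2)) = -24*(6 + 12) = -24*18 = -432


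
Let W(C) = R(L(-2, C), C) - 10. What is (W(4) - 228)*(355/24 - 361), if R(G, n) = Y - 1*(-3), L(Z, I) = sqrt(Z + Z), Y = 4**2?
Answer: 606557/8 ≈ 75820.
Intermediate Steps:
Y = 16
L(Z, I) = sqrt(2)*sqrt(Z) (L(Z, I) = sqrt(2*Z) = sqrt(2)*sqrt(Z))
R(G, n) = 19 (R(G, n) = 16 - 1*(-3) = 16 + 3 = 19)
W(C) = 9 (W(C) = 19 - 10 = 9)
(W(4) - 228)*(355/24 - 361) = (9 - 228)*(355/24 - 361) = -219*(355*(1/24) - 361) = -219*(355/24 - 361) = -219*(-8309/24) = 606557/8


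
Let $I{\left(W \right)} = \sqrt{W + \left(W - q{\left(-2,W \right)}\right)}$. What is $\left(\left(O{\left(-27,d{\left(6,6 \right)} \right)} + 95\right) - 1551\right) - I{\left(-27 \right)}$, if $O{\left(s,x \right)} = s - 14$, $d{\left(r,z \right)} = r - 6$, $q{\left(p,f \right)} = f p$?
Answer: $-1497 - 6 i \sqrt{3} \approx -1497.0 - 10.392 i$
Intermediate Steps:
$d{\left(r,z \right)} = -6 + r$
$O{\left(s,x \right)} = -14 + s$
$I{\left(W \right)} = 2 \sqrt{W}$ ($I{\left(W \right)} = \sqrt{W - \left(- W + W \left(-2\right)\right)} = \sqrt{W + \left(W - - 2 W\right)} = \sqrt{W + \left(W + 2 W\right)} = \sqrt{W + 3 W} = \sqrt{4 W} = 2 \sqrt{W}$)
$\left(\left(O{\left(-27,d{\left(6,6 \right)} \right)} + 95\right) - 1551\right) - I{\left(-27 \right)} = \left(\left(\left(-14 - 27\right) + 95\right) - 1551\right) - 2 \sqrt{-27} = \left(\left(-41 + 95\right) - 1551\right) - 2 \cdot 3 i \sqrt{3} = \left(54 - 1551\right) - 6 i \sqrt{3} = -1497 - 6 i \sqrt{3}$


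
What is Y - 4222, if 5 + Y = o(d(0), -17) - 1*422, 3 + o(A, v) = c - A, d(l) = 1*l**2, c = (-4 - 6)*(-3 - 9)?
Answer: -4532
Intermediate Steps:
c = 120 (c = -10*(-12) = 120)
d(l) = l**2
o(A, v) = 117 - A (o(A, v) = -3 + (120 - A) = 117 - A)
Y = -310 (Y = -5 + ((117 - 1*0**2) - 1*422) = -5 + ((117 - 1*0) - 422) = -5 + ((117 + 0) - 422) = -5 + (117 - 422) = -5 - 305 = -310)
Y - 4222 = -310 - 4222 = -4532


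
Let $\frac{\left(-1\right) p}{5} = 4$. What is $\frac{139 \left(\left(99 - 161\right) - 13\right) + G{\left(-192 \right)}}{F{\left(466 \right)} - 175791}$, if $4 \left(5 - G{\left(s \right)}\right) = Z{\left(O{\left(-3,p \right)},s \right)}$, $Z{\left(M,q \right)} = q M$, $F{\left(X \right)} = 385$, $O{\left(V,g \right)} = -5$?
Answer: $\frac{5330}{87703} \approx 0.060773$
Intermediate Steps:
$p = -20$ ($p = \left(-5\right) 4 = -20$)
$Z{\left(M,q \right)} = M q$
$G{\left(s \right)} = 5 + \frac{5 s}{4}$ ($G{\left(s \right)} = 5 - \frac{\left(-5\right) s}{4} = 5 + \frac{5 s}{4}$)
$\frac{139 \left(\left(99 - 161\right) - 13\right) + G{\left(-192 \right)}}{F{\left(466 \right)} - 175791} = \frac{139 \left(\left(99 - 161\right) - 13\right) + \left(5 + \frac{5}{4} \left(-192\right)\right)}{385 - 175791} = \frac{139 \left(-62 - 13\right) + \left(5 - 240\right)}{-175406} = \left(139 \left(-75\right) - 235\right) \left(- \frac{1}{175406}\right) = \left(-10425 - 235\right) \left(- \frac{1}{175406}\right) = \left(-10660\right) \left(- \frac{1}{175406}\right) = \frac{5330}{87703}$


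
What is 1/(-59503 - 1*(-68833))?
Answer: 1/9330 ≈ 0.00010718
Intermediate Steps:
1/(-59503 - 1*(-68833)) = 1/(-59503 + 68833) = 1/9330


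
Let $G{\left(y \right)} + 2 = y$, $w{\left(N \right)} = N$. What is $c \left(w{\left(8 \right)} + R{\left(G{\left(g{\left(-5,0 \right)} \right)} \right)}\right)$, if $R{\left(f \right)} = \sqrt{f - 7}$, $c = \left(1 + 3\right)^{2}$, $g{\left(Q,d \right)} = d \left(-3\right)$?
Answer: $128 + 48 i \approx 128.0 + 48.0 i$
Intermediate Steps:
$g{\left(Q,d \right)} = - 3 d$
$c = 16$ ($c = 4^{2} = 16$)
$G{\left(y \right)} = -2 + y$
$R{\left(f \right)} = \sqrt{-7 + f}$ ($R{\left(f \right)} = \sqrt{f - 7} = \sqrt{-7 + f}$)
$c \left(w{\left(8 \right)} + R{\left(G{\left(g{\left(-5,0 \right)} \right)} \right)}\right) = 16 \left(8 + \sqrt{-7 - 2}\right) = 16 \left(8 + \sqrt{-9}\right) = 16 \left(8 + 3 i\right) = 128 + 48 i$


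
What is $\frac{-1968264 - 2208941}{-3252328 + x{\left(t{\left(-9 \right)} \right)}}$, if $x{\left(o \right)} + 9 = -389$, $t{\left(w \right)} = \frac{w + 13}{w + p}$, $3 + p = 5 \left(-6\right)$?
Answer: $\frac{4177205}{3252726} \approx 1.2842$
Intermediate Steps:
$p = -33$ ($p = -3 + 5 \left(-6\right) = -3 - 30 = -33$)
$t{\left(w \right)} = \frac{13 + w}{-33 + w}$ ($t{\left(w \right)} = \frac{w + 13}{w - 33} = \frac{13 + w}{-33 + w}$)
$x{\left(o \right)} = -398$ ($x{\left(o \right)} = -9 - 389 = -398$)
$\frac{-1968264 - 2208941}{-3252328 + x{\left(t{\left(-9 \right)} \right)}} = \frac{-1968264 - 2208941}{-3252328 - 398} = - \frac{4177205}{-3252726} = \left(-4177205\right) \left(- \frac{1}{3252726}\right) = \frac{4177205}{3252726}$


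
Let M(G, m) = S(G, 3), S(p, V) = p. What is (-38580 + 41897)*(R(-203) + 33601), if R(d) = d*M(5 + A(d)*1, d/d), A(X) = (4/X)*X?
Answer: 105394358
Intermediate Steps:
A(X) = 4
M(G, m) = G
R(d) = 9*d (R(d) = d*(5 + 4*1) = d*(5 + 4) = d*9 = 9*d)
(-38580 + 41897)*(R(-203) + 33601) = (-38580 + 41897)*(9*(-203) + 33601) = 3317*(-1827 + 33601) = 3317*31774 = 105394358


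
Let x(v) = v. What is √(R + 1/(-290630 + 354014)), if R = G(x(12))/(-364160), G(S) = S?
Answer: I*√558519287430/180327480 ≈ 0.0041444*I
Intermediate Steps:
R = -3/91040 (R = 12/(-364160) = 12*(-1/364160) = -3/91040 ≈ -3.2953e-5)
√(R + 1/(-290630 + 354014)) = √(-3/91040 + 1/(-290630 + 354014)) = √(-3/91040 + 1/63384) = √(-12389/721309920) = I*√558519287430/180327480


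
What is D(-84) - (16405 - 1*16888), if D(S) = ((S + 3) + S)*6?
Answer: -507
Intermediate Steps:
D(S) = 18 + 12*S (D(S) = ((3 + S) + S)*6 = (3 + 2*S)*6 = 18 + 12*S)
D(-84) - (16405 - 1*16888) = (18 + 12*(-84)) - (16405 - 1*16888) = (18 - 1008) - (16405 - 16888) = -990 - 1*(-483) = -990 + 483 = -507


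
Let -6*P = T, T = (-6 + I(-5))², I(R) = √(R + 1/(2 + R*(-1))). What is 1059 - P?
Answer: 22348/21 - 2*I*√238/7 ≈ 1064.2 - 4.4078*I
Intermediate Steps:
I(R) = √(R + 1/(2 - R))
T = (-6 + I*√238/7)² (T = (-6 + √((-1 - 5*(-2 - 5))/(-2 - 5)))² = (-6 + √((-1 - 5*(-7))/(-7)))² = (-6 + √(-(-1 + 35)/7))² = (-6 + √(-⅐*34))² = (-6 + √(-34/7))² = (-6 + I*√238/7)² ≈ 31.143 - 26.447*I)
P = -(42 - I*√238)²/294 ≈ -5.1905 + 4.4078*I
1059 - P = 1059 - (-109/21 + 2*I*√238/7) = 1059 + (109/21 - 2*I*√238/7) = 22348/21 - 2*I*√238/7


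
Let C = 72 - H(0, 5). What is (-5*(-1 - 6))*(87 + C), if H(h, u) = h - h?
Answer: 5565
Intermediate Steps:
H(h, u) = 0
C = 72 (C = 72 - 1*0 = 72 + 0 = 72)
(-5*(-1 - 6))*(87 + C) = (-5*(-1 - 6))*(87 + 72) = -5*(-7)*159 = 35*159 = 5565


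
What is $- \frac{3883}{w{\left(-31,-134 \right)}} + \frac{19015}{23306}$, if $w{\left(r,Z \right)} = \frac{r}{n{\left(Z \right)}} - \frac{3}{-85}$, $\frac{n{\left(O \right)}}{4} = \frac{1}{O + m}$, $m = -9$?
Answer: $- \frac{23603872065}{8782097002} \approx -2.6877$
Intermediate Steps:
$n{\left(O \right)} = \frac{4}{-9 + O}$ ($n{\left(O \right)} = \frac{4}{O - 9} = \frac{4}{-9 + O}$)
$w{\left(r,Z \right)} = \frac{3}{85} + r \left(- \frac{9}{4} + \frac{Z}{4}\right)$ ($w{\left(r,Z \right)} = \frac{r}{4 \frac{1}{-9 + Z}} - \frac{3}{-85} = r \left(- \frac{9}{4} + \frac{Z}{4}\right) - - \frac{3}{85} = r \left(- \frac{9}{4} + \frac{Z}{4}\right) + \frac{3}{85} = \frac{3}{85} + r \left(- \frac{9}{4} + \frac{Z}{4}\right)$)
$- \frac{3883}{w{\left(-31,-134 \right)}} + \frac{19015}{23306} = - \frac{3883}{\frac{3}{85} + \frac{1}{4} \left(-31\right) \left(-9 - 134\right)} + \frac{19015}{23306} = - \frac{3883}{\frac{3}{85} + \frac{1}{4} \left(-31\right) \left(-143\right)} + 19015 \cdot \frac{1}{23306} = - \frac{3883}{\frac{3}{85} + \frac{4433}{4}} + \frac{19015}{23306} = - \frac{3883}{\frac{376817}{340}} + \frac{19015}{23306} = \left(-3883\right) \frac{340}{376817} + \frac{19015}{23306} = - \frac{1320220}{376817} + \frac{19015}{23306} = - \frac{23603872065}{8782097002}$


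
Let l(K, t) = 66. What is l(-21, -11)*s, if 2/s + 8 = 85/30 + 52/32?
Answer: -3168/85 ≈ -37.271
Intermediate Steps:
s = -48/85 (s = 2/(-8 + (85/30 + 52/32)) = 2/(-8 + (85*(1/30) + 52*(1/32))) = 2/(-8 + (17/6 + 13/8)) = 2/(-8 + 107/24) = 2/(-85/24) = 2*(-24/85) = -48/85 ≈ -0.56471)
l(-21, -11)*s = 66*(-48/85) = -3168/85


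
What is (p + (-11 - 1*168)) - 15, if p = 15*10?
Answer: -44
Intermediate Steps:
p = 150
(p + (-11 - 1*168)) - 15 = (150 + (-11 - 1*168)) - 15 = (150 + (-11 - 168)) - 15 = (150 - 179) - 15 = -29 - 15 = -44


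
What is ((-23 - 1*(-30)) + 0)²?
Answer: 49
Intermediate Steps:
((-23 - 1*(-30)) + 0)² = ((-23 + 30) + 0)² = (7 + 0)² = 7² = 49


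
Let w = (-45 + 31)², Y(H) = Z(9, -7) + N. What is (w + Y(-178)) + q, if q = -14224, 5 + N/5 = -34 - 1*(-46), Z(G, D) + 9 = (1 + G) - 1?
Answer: -13993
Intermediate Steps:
Z(G, D) = -9 + G (Z(G, D) = -9 + ((1 + G) - 1) = -9 + G)
N = 35 (N = -25 + 5*(-34 - 1*(-46)) = -25 + 5*(-34 + 46) = -25 + 5*12 = -25 + 60 = 35)
Y(H) = 35 (Y(H) = (-9 + 9) + 35 = 0 + 35 = 35)
w = 196 (w = (-14)² = 196)
(w + Y(-178)) + q = (196 + 35) - 14224 = 231 - 14224 = -13993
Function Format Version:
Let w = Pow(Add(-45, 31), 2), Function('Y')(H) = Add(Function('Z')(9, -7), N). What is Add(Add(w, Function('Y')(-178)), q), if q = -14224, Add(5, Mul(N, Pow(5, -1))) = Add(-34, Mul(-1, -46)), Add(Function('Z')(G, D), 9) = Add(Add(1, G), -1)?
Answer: -13993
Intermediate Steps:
Function('Z')(G, D) = Add(-9, G) (Function('Z')(G, D) = Add(-9, Add(Add(1, G), -1)) = Add(-9, G))
N = 35 (N = Add(-25, Mul(5, Add(-34, Mul(-1, -46)))) = Add(-25, Mul(5, Add(-34, 46))) = Add(-25, Mul(5, 12)) = Add(-25, 60) = 35)
Function('Y')(H) = 35 (Function('Y')(H) = Add(Add(-9, 9), 35) = Add(0, 35) = 35)
w = 196 (w = Pow(-14, 2) = 196)
Add(Add(w, Function('Y')(-178)), q) = Add(Add(196, 35), -14224) = Add(231, -14224) = -13993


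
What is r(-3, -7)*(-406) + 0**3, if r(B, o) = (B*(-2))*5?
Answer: -12180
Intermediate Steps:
r(B, o) = -10*B (r(B, o) = -2*B*5 = -10*B)
r(-3, -7)*(-406) + 0**3 = -10*(-3)*(-406) + 0**3 = 30*(-406) + 0 = -12180 + 0 = -12180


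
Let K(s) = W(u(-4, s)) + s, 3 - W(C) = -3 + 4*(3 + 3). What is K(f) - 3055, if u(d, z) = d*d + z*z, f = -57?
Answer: -3130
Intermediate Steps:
u(d, z) = d² + z²
W(C) = -18 (W(C) = 3 - (-3 + 4*(3 + 3)) = 3 - (-3 + 4*6) = 3 - (-3 + 24) = 3 - 1*21 = 3 - 21 = -18)
K(s) = -18 + s
K(f) - 3055 = (-18 - 57) - 3055 = -75 - 3055 = -3130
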